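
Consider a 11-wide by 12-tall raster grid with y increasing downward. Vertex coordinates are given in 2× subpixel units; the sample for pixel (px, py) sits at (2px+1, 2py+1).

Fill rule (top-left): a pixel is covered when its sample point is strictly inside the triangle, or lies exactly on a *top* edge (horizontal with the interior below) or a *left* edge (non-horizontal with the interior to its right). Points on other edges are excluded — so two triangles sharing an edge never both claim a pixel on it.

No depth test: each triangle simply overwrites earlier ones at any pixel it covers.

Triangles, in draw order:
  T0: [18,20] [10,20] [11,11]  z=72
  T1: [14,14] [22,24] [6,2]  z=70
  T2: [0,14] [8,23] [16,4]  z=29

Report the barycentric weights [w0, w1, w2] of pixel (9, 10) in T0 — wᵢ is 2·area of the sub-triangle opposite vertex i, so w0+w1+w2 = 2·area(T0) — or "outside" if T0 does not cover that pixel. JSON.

T0:
  2·area = 72
  edge (18, 20)→(10, 20): d=(-8,0) right/bottom  bias=-1
  edge (10, 20)→(11, 11): d=(1,-9) top-left  bias=+0
  edge (11, 11)→(18, 20): d=(7,9) right/bottom  bias=-1
    (5,5)@(11, 11): e=[72,0,0] → ·  [on edge]
    (5,6)@(11, 13): e=[56,2,14] → █
    (6,6)@(13, 13): e=[56,20,-4] → ·
    (5,7)@(11, 15): e=[40,4,28] → █
    (6,7)@(13, 15): e=[40,22,10] → █
    (7,7)@(15, 15): e=[40,40,-8] → ·
    (5,8)@(11, 17): e=[24,6,42] → █
    (7,8)@(15, 17): e=[24,42,6] → █
    (8,8)@(17, 17): e=[24,60,-12] → ·
    (5,9)@(11, 19): e=[8,8,56] → █
    (8,9)@(17, 19): e=[8,62,2] → █
    (9,9)@(19, 19): e=[8,80,-16] → ·
  covered (10 px):
    · · · · · · · · · · ·
    · · · · · · · · · · ·
    · · · · · · · · · · ·
    · · · · · · · · · · ·
    · · · · · · · · · · ·
    · · · · · · · · · · ·
    · · · · · █ · · · · ·
    · · · · · █ █ · · · ·
    · · · · · █ █ █ · · ·
    · · · · · █ █ █ █ · ·
    · · · · · · · · · · ·
    · · · · · · · · · · ·
T1:
  2·area = 16  (B↔C swapped to make it positive)
  edge (14, 14)→(6, 2): d=(-8,-12) top-left  bias=+0
  edge (6, 2)→(22, 24): d=(16,22) right/bottom  bias=-1
  edge (22, 24)→(14, 14): d=(-8,-10) top-left  bias=+0
    (5,4)@(11, 9): e=[4,2,10] → █
    (6,4)@(13, 9): e=[28,-42,30] → ·
    (5,5)@(11, 11): e=[-12,34,-6] → ·
    (7,7)@(15, 15): e=[4,10,2] → █
    (8,7)@(17, 15): e=[28,-34,22] → ·
    (7,8)@(15, 17): e=[-12,42,-14] → ·
  covered (2 px):
    · · · · · · · · · · ·
    · · · · · · · · · · ·
    · · · · · · · · · · ·
    · · · · · · · · · · ·
    · · · · · █ · · · · ·
    · · · · · · · · · · ·
    · · · · · · · · · · ·
    · · · · · · · █ · · ·
    · · · · · · · · · · ·
    · · · · · · · · · · ·
    · · · · · · · · · · ·
    · · · · · · · · · · ·
T2:
  2·area = 224  (B↔C swapped to make it positive)
  edge (0, 14)→(16, 4): d=(16,-10) top-left  bias=+0
  edge (16, 4)→(8, 23): d=(-8,19) right/bottom  bias=-1
  edge (8, 23)→(0, 14): d=(-8,-9) top-left  bias=+0
    (7,2)@(15, 5): e=[6,11,207] → █
    (8,2)@(17, 5): e=[26,-27,225] → ·
    (6,3)@(13, 7): e=[18,33,173] → █
    (7,3)@(15, 7): e=[38,-5,191] → ·
    (4,4)@(9, 9): e=[10,93,121] → █
    (5,4)@(11, 9): e=[30,55,139] → █
    (7,4)@(15, 9): e=[70,-21,175] → ·
    (2,5)@(5, 11): e=[2,153,69] → █
    (3,5)@(7, 11): e=[22,115,87] → █
    (7,5)@(15, 11): e=[102,-37,159] → ·
    (1,6)@(3, 13): e=[14,175,35] → █
    (6,6)@(13, 13): e=[114,-15,125] → ·
  covered (29 px):
    · · · · · · · · · · ·
    · · · · · · · · · · ·
    · · · · · · · █ · · ·
    · · · · · · █ · · · ·
    · · · · █ █ █ · · · ·
    · · █ █ █ █ █ · · · ·
    · █ █ █ █ █ · · · · ·
    █ █ █ █ █ █ · · · · ·
    · █ █ █ █ · · · · · ·
    · · █ █ █ · · · · · ·
    · · · █ · · · · · · ·
    · · · · · · · · · · ·

Final: "outside"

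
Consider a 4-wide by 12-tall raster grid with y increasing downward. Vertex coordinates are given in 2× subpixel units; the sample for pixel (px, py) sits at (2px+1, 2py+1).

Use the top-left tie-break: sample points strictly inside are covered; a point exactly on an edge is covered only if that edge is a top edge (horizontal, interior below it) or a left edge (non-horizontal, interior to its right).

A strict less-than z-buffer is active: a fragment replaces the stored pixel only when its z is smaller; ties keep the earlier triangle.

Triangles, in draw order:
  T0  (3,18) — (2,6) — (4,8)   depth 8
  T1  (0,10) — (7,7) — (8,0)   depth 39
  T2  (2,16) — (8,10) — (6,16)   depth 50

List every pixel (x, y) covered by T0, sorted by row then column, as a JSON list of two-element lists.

T0:
  2·area = 22
  edge (3, 18)→(2, 6): d=(-1,-12) top-left  bias=+0
  edge (2, 6)→(4, 8): d=(2,2) right/bottom  bias=-1
  edge (4, 8)→(3, 18): d=(-1,10) right/bottom  bias=-1
    (0,2)@(1, 5): e=[-11,0,33] → ·  [on edge]
    (1,3)@(3, 7): e=[11,0,11] → ·  [on edge]
    (1,4)@(3, 9): e=[9,4,9] → #
    (2,4)@(5, 9): e=[33,0,-11] → ·  [on edge]
    (1,5)@(3, 11): e=[7,8,7] → #
    (2,5)@(5, 11): e=[31,4,-13] → ·
    (3,5)@(7, 11): e=[55,0,-33] → ·  [on edge]
    (1,6)@(3, 13): e=[5,12,5] → #
    (2,6)@(5, 13): e=[29,8,-15] → ·
    (1,7)@(3, 15): e=[3,16,3] → #
    (2,7)@(5, 15): e=[27,12,-17] → ·
    (1,8)@(3, 17): e=[1,20,1] → #
  covered (5 px):
    · · · ·
    · · · ·
    · · · ·
    · · · ·
    · # · ·
    · # · ·
    · # · ·
    · # · ·
    · # · ·
    · · · ·
    · · · ·
    · · · ·
T1:
  2·area = 46  (B↔C swapped to make it positive)
  edge (0, 10)→(8, 0): d=(8,-10) top-left  bias=+0
  edge (8, 0)→(7, 7): d=(-1,7) right/bottom  bias=-1
  edge (7, 7)→(0, 10): d=(-7,3) right/bottom  bias=-1
    (3,1)@(7, 3): e=[14,4,28] → #
    (2,2)@(5, 5): e=[10,16,20] → #
    (1,3)@(3, 7): e=[6,28,12] → #
    (3,3)@(7, 7): e=[46,0,0] → ·  [on edge]
    (0,4)@(1, 9): e=[2,40,4] → #
    (1,4)@(3, 9): e=[22,26,-2] → ·
    (2,4)@(5, 9): e=[42,12,-8] → ·
    (0,5)@(1, 11): e=[18,38,-10] → ·
    (2,10)@(5, 21): e=[138,0,-92] → ·  [on edge]
  covered (6 px):
    · · · ·
    · · · #
    · · # #
    · # # ·
    # · · ·
    · · · ·
    · · · ·
    · · · ·
    · · · ·
    · · · ·
    · · · ·
    · · · ·
T2:
  2·area = 24
  edge (2, 16)→(8, 10): d=(6,-6) top-left  bias=+0
  edge (8, 10)→(6, 16): d=(-2,6) right/bottom  bias=-1
  edge (6, 16)→(2, 16): d=(-4,0) right/bottom  bias=-1
    (3,5)@(7, 11): e=[0,4,20] → #  [on edge]
    (2,6)@(5, 13): e=[0,12,12] → #  [on edge]
    (3,6)@(7, 13): e=[12,0,12] → ·  [on edge]
    (1,7)@(3, 15): e=[0,20,4] → #  [on edge]
    (3,7)@(7, 15): e=[24,-4,4] → ·
    (0,8)@(1, 17): e=[0,28,-4] → ·  [on edge]
    (1,8)@(3, 17): e=[12,16,-4] → ·
    (2,8)@(5, 17): e=[24,4,-4] → ·
    (2,9)@(5, 19): e=[36,0,-12] → ·  [on edge]
  covered (4 px):
    · · · ·
    · · · ·
    · · · ·
    · · · ·
    · · · ·
    · · · #
    · · # ·
    · # # ·
    · · · ·
    · · · ·
    · · · ·
    · · · ·

Final: [[1,4],[1,5],[1,6],[1,7],[1,8]]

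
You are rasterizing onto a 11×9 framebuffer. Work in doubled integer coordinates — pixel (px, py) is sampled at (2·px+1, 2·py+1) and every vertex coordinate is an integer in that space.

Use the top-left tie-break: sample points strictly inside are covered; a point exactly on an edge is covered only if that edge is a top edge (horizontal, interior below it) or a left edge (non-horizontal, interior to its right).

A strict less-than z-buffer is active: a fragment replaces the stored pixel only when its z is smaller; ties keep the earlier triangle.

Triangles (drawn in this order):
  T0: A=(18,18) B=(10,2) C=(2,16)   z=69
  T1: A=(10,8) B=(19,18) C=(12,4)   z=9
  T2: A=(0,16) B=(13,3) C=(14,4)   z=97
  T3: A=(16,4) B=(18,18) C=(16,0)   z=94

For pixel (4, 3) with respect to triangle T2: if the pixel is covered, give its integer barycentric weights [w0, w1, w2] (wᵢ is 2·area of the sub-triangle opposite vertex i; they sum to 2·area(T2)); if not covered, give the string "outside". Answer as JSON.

T0:
  2·area = 240  (B↔C swapped to make it positive)
  edge (18, 18)→(2, 16): d=(-16,-2) top-left  bias=+0
  edge (2, 16)→(10, 2): d=(8,-14) top-left  bias=+0
  edge (10, 2)→(18, 18): d=(8,16) right/bottom  bias=-1
    (4,2)@(9, 5): e=[190,10,40] → #
    (5,2)@(11, 5): e=[194,38,8] → #
    (6,2)@(13, 5): e=[198,66,-24] → ·
    (4,3)@(9, 7): e=[158,26,56] → #
    (6,3)@(13, 7): e=[166,82,-8] → ·
    (3,4)@(7, 9): e=[122,14,104] → #
    (6,4)@(13, 9): e=[134,98,8] → #
    (7,4)@(15, 9): e=[138,126,-24] → ·
    (2,5)@(5, 11): e=[86,2,152] → #
    (7,5)@(15, 11): e=[106,142,-8] → ·
    (2,6)@(5, 13): e=[54,18,168] → #
    (7,6)@(15, 13): e=[74,158,8] → #
  covered (30 px):
    · · · · · · · · · · ·
    · · · · · · · · · · ·
    · · · · # # · · · · ·
    · · · · # # · · · · ·
    · · · # # # # · · · ·
    · · # # # # # · · · ·
    · · # # # # # # · · ·
    · # # # # # # # · · ·
    · · · · · # # # # · ·
T1:
  2·area = 56  (B↔C swapped to make it positive)
  edge (10, 8)→(12, 4): d=(2,-4) top-left  bias=+0
  edge (12, 4)→(19, 18): d=(7,14) right/bottom  bias=-1
  edge (19, 18)→(10, 8): d=(-9,-10) top-left  bias=+0
    (5,3)@(11, 7): e=[2,35,19] → #
    (6,3)@(13, 7): e=[10,7,39] → #
    (7,3)@(15, 7): e=[18,-21,59] → ·
    (5,4)@(11, 9): e=[6,49,1] → #
    (7,4)@(15, 9): e=[22,-7,41] → ·
    (5,5)@(11, 11): e=[10,63,-17] → ·
    (6,5)@(13, 11): e=[18,35,3] → #
    (7,5)@(15, 11): e=[26,7,23] → #
    (8,5)@(17, 11): e=[34,-21,43] → ·
    (6,6)@(13, 13): e=[22,49,-15] → ·
    (7,6)@(15, 13): e=[30,21,5] → #
    (8,6)@(17, 13): e=[38,-7,25] → ·
  covered (8 px):
    · · · · · · · · · · ·
    · · · · · · · · · · ·
    · · · · · · · · · · ·
    · · · · · # # · · · ·
    · · · · · # # · · · ·
    · · · · · · # # · · ·
    · · · · · · · # · · ·
    · · · · · · · · # · ·
    · · · · · · · · · · ·
T2:
  2·area = 26
  edge (0, 16)→(13, 3): d=(13,-13) top-left  bias=+0
  edge (13, 3)→(14, 4): d=(1,1) right/bottom  bias=-1
  edge (14, 4)→(0, 16): d=(-14,12) right/bottom  bias=-1
    (5,0)@(11, 1): e=[-52,0,78] → ·  [on edge]
    (7,0)@(15, 1): e=[0,-4,30] → ·  [on edge]
    (6,1)@(13, 3): e=[0,0,26] → ·  [on edge]
    (5,2)@(11, 5): e=[0,4,22] → #  [on edge]
    (6,2)@(13, 5): e=[26,2,-2] → ·
    (7,2)@(15, 5): e=[52,0,-26] → ·  [on edge]
    (4,3)@(9, 7): e=[0,8,18] → #  [on edge]
    (5,3)@(11, 7): e=[26,6,-6] → ·
    (8,3)@(17, 7): e=[104,0,-78] → ·  [on edge]
    (3,4)@(7, 9): e=[0,12,14] → #  [on edge]
    (4,4)@(9, 9): e=[26,10,-10] → ·
    (9,4)@(19, 9): e=[156,0,-130] → ·  [on edge]
    (2,5)@(5, 11): e=[0,16,10] → #  [on edge]
    (10,5)@(21, 11): e=[208,0,-182] → ·  [on edge]
    (1,6)@(3, 13): e=[0,20,6] → #  [on edge]
    (0,7)@(1, 15): e=[0,24,2] → #  [on edge]
  covered (6 px):
    · · · · · · · · · · ·
    · · · · · · · · · · ·
    · · · · · # · · · · ·
    · · · · # · · · · · ·
    · · · # · · · · · · ·
    · · # · · · · · · · ·
    · # · · · · · · · · ·
    # · · · · · · · · · ·
    · · · · · · · · · · ·
T3:
  2·area = 8  (B↔C swapped to make it positive)
  edge (16, 4)→(16, 0): d=(0,-4) top-left  bias=+0
  edge (16, 0)→(18, 18): d=(2,18) right/bottom  bias=-1
  edge (18, 18)→(16, 4): d=(-2,-14) top-left  bias=+0
    (8,4)@(17, 9): e=[4,0,4] → ·  [on edge]
    (8,5)@(17, 11): e=[4,4,0] → #  [on edge]
    (9,5)@(19, 11): e=[12,-32,28] → ·
    (8,6)@(17, 13): e=[4,8,-4] → ·
  covered (1 px):
    · · · · · · · · · · ·
    · · · · · · · · · · ·
    · · · · · · · · · · ·
    · · · · · · · · · · ·
    · · · · · · · · · · ·
    · · · · · · · · # · ·
    · · · · · · · · · · ·
    · · · · · · · · · · ·
    · · · · · · · · · · ·

Final: [8,18,0]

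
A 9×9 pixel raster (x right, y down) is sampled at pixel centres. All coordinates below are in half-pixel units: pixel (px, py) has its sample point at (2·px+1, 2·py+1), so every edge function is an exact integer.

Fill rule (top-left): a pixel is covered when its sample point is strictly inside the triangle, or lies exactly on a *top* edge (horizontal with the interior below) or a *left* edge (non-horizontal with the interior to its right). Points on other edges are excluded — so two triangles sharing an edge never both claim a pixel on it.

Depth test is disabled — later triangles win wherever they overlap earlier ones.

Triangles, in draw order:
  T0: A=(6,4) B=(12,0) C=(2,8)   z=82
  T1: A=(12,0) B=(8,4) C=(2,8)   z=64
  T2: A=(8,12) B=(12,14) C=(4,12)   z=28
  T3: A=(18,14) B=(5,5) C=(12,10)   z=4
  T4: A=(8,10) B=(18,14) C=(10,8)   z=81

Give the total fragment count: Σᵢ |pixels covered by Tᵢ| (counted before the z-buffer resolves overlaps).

T0:
  2·area = 8
  edge (6, 4)→(12, 0): d=(6,-4) top-left  bias=+0
  edge (12, 0)→(2, 8): d=(-10,8) right/bottom  bias=-1
  edge (2, 8)→(6, 4): d=(4,-4) top-left  bias=+0
    (4,0)@(9, 1): e=[-6,14,0] → ·  [on edge]
    (3,1)@(7, 3): e=[-2,10,0] → ·  [on edge]
    (2,2)@(5, 5): e=[2,6,0] → █  [on edge]
    (3,2)@(7, 5): e=[10,-10,8] → ·
    (1,3)@(3, 7): e=[6,2,0] → █  [on edge]
    (2,3)@(5, 7): e=[14,-14,8] → ·
    (0,4)@(1, 9): e=[10,-2,0] → ·  [on edge]
    (1,4)@(3, 9): e=[18,-18,8] → ·
  covered (2 px):
    · · · · · · · · ·
    · · · · · · · · ·
    · · █ · · · · · ·
    · █ · · · · · · ·
    · · · · · · · · ·
    · · · · · · · · ·
    · · · · · · · · ·
    · · · · · · · · ·
    · · · · · · · · ·
T1:
  2·area = 8
  edge (12, 0)→(8, 4): d=(-4,4) right/bottom  bias=-1
  edge (8, 4)→(2, 8): d=(-6,4) right/bottom  bias=-1
  edge (2, 8)→(12, 0): d=(10,-8) top-left  bias=+0
    (5,0)@(11, 1): e=[0,6,2] → ·  [on edge]
    (4,1)@(9, 3): e=[0,2,6] → ·  [on edge]
    (3,2)@(7, 5): e=[0,-2,10] → ·  [on edge]
    (2,3)@(5, 7): e=[0,-6,14] → ·  [on edge]
    (1,4)@(3, 9): e=[0,-10,18] → ·  [on edge]
    (0,5)@(1, 11): e=[0,-14,22] → ·  [on edge]
  covered (0 px):
    · · · · · · · · ·
    · · · · · · · · ·
    · · · · · · · · ·
    · · · · · · · · ·
    · · · · · · · · ·
    · · · · · · · · ·
    · · · · · · · · ·
    · · · · · · · · ·
    · · · · · · · · ·
T2:
  2·area = 8
  edge (8, 12)→(12, 14): d=(4,2) right/bottom  bias=-1
  edge (12, 14)→(4, 12): d=(-8,-2) top-left  bias=+0
  edge (4, 12)→(8, 12): d=(4,0) top-left  bias=+0
    (4,6)@(9, 13): e=[2,2,4] → █
    (5,6)@(11, 13): e=[-2,6,4] → ·
    (4,7)@(9, 15): e=[10,-14,12] → ·
  covered (1 px):
    · · · · · · · · ·
    · · · · · · · · ·
    · · · · · · · · ·
    · · · · · · · · ·
    · · · · · · · · ·
    · · · · · · · · ·
    · · · · █ · · · ·
    · · · · · · · · ·
    · · · · · · · · ·
T3:
  2·area = 2  (B↔C swapped to make it positive)
  edge (18, 14)→(12, 10): d=(-6,-4) top-left  bias=+0
  edge (12, 10)→(5, 5): d=(-7,-5) top-left  bias=+0
  edge (5, 5)→(18, 14): d=(13,9) right/bottom  bias=-1
    (2,2)@(5, 5): e=[2,0,0] → ·  [on edge]
  covered (0 px):
    · · · · · · · · ·
    · · · · · · · · ·
    · · · · · · · · ·
    · · · · · · · · ·
    · · · · · · · · ·
    · · · · · · · · ·
    · · · · · · · · ·
    · · · · · · · · ·
    · · · · · · · · ·
T4:
  2·area = 28  (B↔C swapped to make it positive)
  edge (8, 10)→(10, 8): d=(2,-2) top-left  bias=+0
  edge (10, 8)→(18, 14): d=(8,6) right/bottom  bias=-1
  edge (18, 14)→(8, 10): d=(-10,-4) top-left  bias=+0
    (8,0)@(17, 1): e=[0,-98,126] → ·  [on edge]
    (7,1)@(15, 3): e=[0,-70,98] → ·  [on edge]
    (6,2)@(13, 5): e=[0,-42,70] → ·  [on edge]
    (5,3)@(11, 7): e=[0,-14,42] → ·  [on edge]
    (4,4)@(9, 9): e=[0,14,14] → █  [on edge]
    (5,4)@(11, 9): e=[4,2,22] → █
    (6,4)@(13, 9): e=[8,-10,30] → ·
    (3,5)@(7, 11): e=[0,42,-14] → ·  [on edge]
    (4,5)@(9, 11): e=[4,30,-6] → ·
    (5,5)@(11, 11): e=[8,18,2] → █
    (6,5)@(13, 11): e=[12,6,10] → █
    (7,5)@(15, 11): e=[16,-6,18] → ·
    (2,6)@(5, 13): e=[0,70,-42] → ·  [on edge]
    (1,7)@(3, 15): e=[0,98,-70] → ·  [on edge]
    (0,8)@(1, 17): e=[0,126,-98] → ·  [on edge]
  covered (4 px):
    · · · · · · · · ·
    · · · · · · · · ·
    · · · · · · · · ·
    · · · · · · · · ·
    · · · · █ █ · · ·
    · · · · · █ █ · ·
    · · · · · · · · ·
    · · · · · · · · ·
    · · · · · · · · ·

Result: 7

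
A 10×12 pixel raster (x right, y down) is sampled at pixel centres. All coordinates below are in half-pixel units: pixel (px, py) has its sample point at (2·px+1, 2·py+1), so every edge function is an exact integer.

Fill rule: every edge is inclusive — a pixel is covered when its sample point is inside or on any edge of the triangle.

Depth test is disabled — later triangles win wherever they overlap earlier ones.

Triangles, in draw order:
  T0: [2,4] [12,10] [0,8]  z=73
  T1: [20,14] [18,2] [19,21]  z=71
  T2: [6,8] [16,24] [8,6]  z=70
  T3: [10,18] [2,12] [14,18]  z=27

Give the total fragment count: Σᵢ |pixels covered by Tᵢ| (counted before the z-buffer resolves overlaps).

T0:
  2·area = 52
  edge (2, 4)→(12, 10): d=(10,6) inclusive
  edge (12, 10)→(0, 8): d=(-12,-2) inclusive
  edge (0, 8)→(2, 4): d=(2,-4) inclusive
    (1,2)@(3, 5): e=[4,42,6] → █
    (2,2)@(5, 5): e=[-8,46,14] → ·
    (0,3)@(1, 7): e=[36,14,2] → █
    (2,3)@(5, 7): e=[12,22,18] → █
    (3,3)@(7, 7): e=[0,26,26] → █  [on edge]
    (4,3)@(9, 7): e=[-12,30,34] → ·
    (0,4)@(1, 9): e=[56,-10,6] → ·
    (1,4)@(3, 9): e=[44,-6,14] → ·
    (2,4)@(5, 9): e=[32,-2,22] → ·
    (3,4)@(7, 9): e=[20,2,30] → █
    (4,4)@(9, 9): e=[8,6,38] → █
    (5,4)@(11, 9): e=[-4,10,46] → ·
    (8,6)@(17, 13): e=[0,-26,78] → ·  [on edge]
  covered (7 px):
    · · · · · · · · · ·
    · · · · · · · · · ·
    · █ · · · · · · · ·
    █ █ █ █ · · · · · ·
    · · · █ █ · · · · ·
    · · · · · · · · · ·
    · · · · · · · · · ·
    · · · · · · · · · ·
    · · · · · · · · · ·
    · · · · · · · · · ·
    · · · · · · · · · ·
    · · · · · · · · · ·
T1:
  2·area = 26  (B↔C swapped to make it positive)
  edge (20, 14)→(19, 21): d=(-1,7) inclusive
  edge (19, 21)→(18, 2): d=(-1,-19) inclusive
  edge (18, 2)→(20, 14): d=(2,12) inclusive
    (9,4)@(19, 9): e=[12,12,2] → █
    (9,5)@(19, 11): e=[10,10,6] → █
    (9,6)@(19, 13): e=[8,8,10] → █
    (9,7)@(19, 15): e=[6,6,14] → █
    (9,8)@(19, 17): e=[4,4,18] → █
    (9,9)@(19, 19): e=[2,2,22] → █
    (9,10)@(19, 21): e=[0,0,26] → █  [on edge]
    (9,11)@(19, 23): e=[-2,-2,30] → ·
  covered (7 px):
    · · · · · · · · · ·
    · · · · · · · · · ·
    · · · · · · · · · ·
    · · · · · · · · · ·
    · · · · · · · · · █
    · · · · · · · · · █
    · · · · · · · · · █
    · · · · · · · · · █
    · · · · · · · · · █
    · · · · · · · · · █
    · · · · · · · · · █
    · · · · · · · · · ·
T2:
  2·area = 52  (B↔C swapped to make it positive)
  edge (6, 8)→(8, 6): d=(2,-2) inclusive
  edge (8, 6)→(16, 24): d=(8,18) inclusive
  edge (16, 24)→(6, 8): d=(-10,-16) inclusive
    (6,0)@(13, 1): e=[0,-130,182] → ·  [on edge]
    (5,1)@(11, 3): e=[0,-78,130] → ·  [on edge]
    (4,2)@(9, 5): e=[0,-26,78] → ·  [on edge]
    (3,3)@(7, 7): e=[0,26,26] → █  [on edge]
    (4,3)@(9, 7): e=[4,-10,58] → ·
    (2,4)@(5, 9): e=[0,78,-26] → ·  [on edge]
    (3,4)@(7, 9): e=[4,42,6] → █
    (4,4)@(9, 9): e=[8,6,38] → █
    (5,4)@(11, 9): e=[12,-30,70] → ·
    (1,5)@(3, 11): e=[0,130,-78] → ·  [on edge]
    (3,5)@(7, 11): e=[8,58,-14] → ·
    (4,5)@(9, 11): e=[12,22,18] → █
    (0,6)@(1, 13): e=[0,182,-130] → ·  [on edge]
  covered (7 px):
    · · · · · · · · · ·
    · · · · · · · · · ·
    · · · · · · · · · ·
    · · · █ · · · · · ·
    · · · █ █ · · · · ·
    · · · · █ · · · · ·
    · · · · · █ · · · ·
    · · · · · █ · · · ·
    · · · · · · · · · ·
    · · · · · · █ · · ·
    · · · · · · · · · ·
    · · · · · · · · · ·
T3:
  2·area = 24
  edge (10, 18)→(2, 12): d=(-8,-6) inclusive
  edge (2, 12)→(14, 18): d=(12,6) inclusive
  edge (14, 18)→(10, 18): d=(-4,0) inclusive
    (3,7)@(7, 15): e=[6,6,12] → █
    (4,7)@(9, 15): e=[18,-6,12] → ·
    (3,8)@(7, 17): e=[-10,30,4] → ·
    (4,8)@(9, 17): e=[2,18,4] → █
    (5,8)@(11, 17): e=[14,6,4] → █
    (6,8)@(13, 17): e=[26,-6,4] → ·
    (4,9)@(9, 19): e=[-14,42,-4] → ·
    (5,9)@(11, 19): e=[-2,30,-4] → ·
  covered (3 px):
    · · · · · · · · · ·
    · · · · · · · · · ·
    · · · · · · · · · ·
    · · · · · · · · · ·
    · · · · · · · · · ·
    · · · · · · · · · ·
    · · · · · · · · · ·
    · · · █ · · · · · ·
    · · · · █ █ · · · ·
    · · · · · · · · · ·
    · · · · · · · · · ·
    · · · · · · · · · ·

Result: 24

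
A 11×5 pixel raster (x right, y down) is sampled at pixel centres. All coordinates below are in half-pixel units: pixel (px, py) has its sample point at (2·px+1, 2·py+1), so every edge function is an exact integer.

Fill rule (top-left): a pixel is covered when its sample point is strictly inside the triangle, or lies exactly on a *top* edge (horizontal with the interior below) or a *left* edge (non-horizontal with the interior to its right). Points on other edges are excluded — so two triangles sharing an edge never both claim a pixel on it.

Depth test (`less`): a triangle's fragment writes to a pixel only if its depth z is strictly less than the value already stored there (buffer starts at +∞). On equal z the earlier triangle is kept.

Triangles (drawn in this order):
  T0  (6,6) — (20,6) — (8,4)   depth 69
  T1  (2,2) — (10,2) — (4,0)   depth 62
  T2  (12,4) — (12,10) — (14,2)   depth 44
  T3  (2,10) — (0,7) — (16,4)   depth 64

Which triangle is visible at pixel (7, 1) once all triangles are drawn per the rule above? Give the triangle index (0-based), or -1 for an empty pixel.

T0:
  2·area = 28  (B↔C swapped to make it positive)
  edge (6, 6)→(8, 4): d=(2,-2) top-left  bias=+0
  edge (8, 4)→(20, 6): d=(12,2) right/bottom  bias=-1
  edge (20, 6)→(6, 6): d=(-14,0) right/bottom  bias=-1
    (5,0)@(11, 1): e=[0,-42,70] → .  [on edge]
    (4,1)@(9, 3): e=[0,-14,42] → .  [on edge]
    (3,2)@(7, 5): e=[0,14,14] → X  [on edge]
    (4,2)@(9, 5): e=[4,10,14] → X
    (5,2)@(11, 5): e=[8,6,14] → X
    (6,2)@(13, 5): e=[12,2,14] → X
    (7,2)@(15, 5): e=[16,-2,14] → .
    (2,3)@(5, 7): e=[0,42,-14] → .  [on edge]
    (3,3)@(7, 7): e=[4,38,-14] → .
    (4,3)@(9, 7): e=[8,34,-14] → .
    (5,3)@(11, 7): e=[12,30,-14] → .
    (6,3)@(13, 7): e=[16,26,-14] → .
    (1,4)@(3, 9): e=[0,70,-42] → .  [on edge]
  covered (4 px):
    . . . . . . . . . . .
    . . . . . . . . . . .
    . . . X X X X . . . .
    . . . . . . . . . . .
    . . . . . . . . . . .
T1:
  2·area = 16  (B↔C swapped to make it positive)
  edge (2, 2)→(4, 0): d=(2,-2) top-left  bias=+0
  edge (4, 0)→(10, 2): d=(6,2) right/bottom  bias=-1
  edge (10, 2)→(2, 2): d=(-8,0) right/bottom  bias=-1
    (1,0)@(3, 1): e=[0,8,8] → X  [on edge]
    (2,0)@(5, 1): e=[4,4,8] → X
    (3,0)@(7, 1): e=[8,0,8] → .  [on edge]
    (0,1)@(1, 3): e=[0,24,-8] → .  [on edge]
    (1,1)@(3, 3): e=[4,20,-8] → .
    (2,1)@(5, 3): e=[8,16,-8] → .
    (6,1)@(13, 3): e=[24,0,-8] → .  [on edge]
    (9,2)@(19, 5): e=[40,0,-24] → .  [on edge]
  covered (2 px):
    . X X . . . . . . . .
    . . . . . . . . . . .
    . . . . . . . . . . .
    . . . . . . . . . . .
    . . . . . . . . . . .
T2:
  2·area = 12  (B↔C swapped to make it positive)
  edge (12, 4)→(14, 2): d=(2,-2) top-left  bias=+0
  edge (14, 2)→(12, 10): d=(-2,8) right/bottom  bias=-1
  edge (12, 10)→(12, 4): d=(0,-6) top-left  bias=+0
    (7,0)@(15, 1): e=[0,-6,18] → .  [on edge]
    (6,1)@(13, 3): e=[0,6,6] → X  [on edge]
    (7,1)@(15, 3): e=[4,-10,18] → .
    (5,2)@(11, 5): e=[0,18,-6] → .  [on edge]
    (6,2)@(13, 5): e=[4,2,6] → X
    (7,2)@(15, 5): e=[8,-14,18] → .
    (4,3)@(9, 7): e=[0,30,-18] → .  [on edge]
    (6,3)@(13, 7): e=[8,-2,6] → .
    (3,4)@(7, 9): e=[0,42,-30] → .  [on edge]
  covered (2 px):
    . . . . . . . . . . .
    . . . . . . X . . . .
    . . . . . . X . . . .
    . . . . . . . . . . .
    . . . . . . . . . . .
T3:
  2·area = 54
  edge (2, 10)→(0, 7): d=(-2,-3) top-left  bias=+0
  edge (0, 7)→(16, 4): d=(16,-3) top-left  bias=+0
  edge (16, 4)→(2, 10): d=(-14,6) right/bottom  bias=-1
    (5,2)@(11, 5): e=[37,1,16] → X
    (6,2)@(13, 5): e=[43,7,4] → X
    (7,2)@(15, 5): e=[49,13,-8] → .
    (0,3)@(1, 7): e=[3,3,48] → X
    (1,3)@(3, 7): e=[9,9,36] → X
    (2,3)@(5, 7): e=[15,15,24] → X
    (3,3)@(7, 7): e=[21,21,12] → X
    (4,3)@(9, 7): e=[27,27,0] → .  [on edge]
    (5,3)@(11, 7): e=[33,33,-12] → .
    (6,3)@(13, 7): e=[39,39,-24] → .
    (0,4)@(1, 9): e=[-1,35,20] → .
    (1,4)@(3, 9): e=[5,41,8] → X
  covered (7 px):
    . . . . . . . . . . .
    . . . . . . . . . . .
    . . . . . X X . . . .
    X X X X . . . . . . .
    . X . . . . . . . . .

Z-buffer (winner per pixel, '.' = empty):
  . 1 1 . . . . . . . .
  . . . . . . 2 . . . .
  . . . 0 0 3 2 . . . .
  3 3 3 3 . . . . . . .
  . 3 . . . . . . . . .

Final: -1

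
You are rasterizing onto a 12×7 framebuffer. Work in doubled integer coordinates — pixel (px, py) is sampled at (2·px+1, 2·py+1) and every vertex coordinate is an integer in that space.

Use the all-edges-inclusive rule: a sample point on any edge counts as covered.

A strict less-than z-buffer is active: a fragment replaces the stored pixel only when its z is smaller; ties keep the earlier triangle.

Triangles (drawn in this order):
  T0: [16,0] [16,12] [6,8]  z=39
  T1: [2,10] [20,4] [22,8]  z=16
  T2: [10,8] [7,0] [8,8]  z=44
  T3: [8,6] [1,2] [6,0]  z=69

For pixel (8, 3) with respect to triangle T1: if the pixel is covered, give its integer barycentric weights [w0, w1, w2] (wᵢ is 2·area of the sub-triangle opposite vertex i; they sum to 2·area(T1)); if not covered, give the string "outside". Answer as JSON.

T0:
  2·area = 120
  edge (16, 0)→(16, 12): d=(0,12) inclusive
  edge (16, 12)→(6, 8): d=(-10,-4) inclusive
  edge (6, 8)→(16, 0): d=(10,-8) inclusive
    (7,0)@(15, 1): e=[12,106,2] → X
    (8,0)@(17, 1): e=[-12,114,18] → .
    (6,1)@(13, 3): e=[36,78,6] → X
    (8,1)@(17, 3): e=[-12,94,38] → .
    (5,2)@(11, 5): e=[60,50,10] → X
    (8,2)@(17, 5): e=[-12,74,58] → .
    (4,3)@(9, 7): e=[84,22,14] → X
    (8,3)@(17, 7): e=[-12,54,78] → .
    (4,4)@(9, 9): e=[84,2,34] → X
    (8,4)@(17, 9): e=[-12,34,98] → .
    (4,5)@(9, 11): e=[84,-18,54] → .
    (5,5)@(11, 11): e=[60,-10,70] → .
  covered (15 px):
    . . . . . . . X . . . .
    . . . . . . X X . . . .
    . . . . . X X X . . . .
    . . . . X X X X . . . .
    . . . . X X X X . . . .
    . . . . . . . X . . . .
    . . . . . . . . . . . .
T1:
  2·area = 84
  edge (2, 10)→(20, 4): d=(18,-6) inclusive
  edge (20, 4)→(22, 8): d=(2,4) inclusive
  edge (22, 8)→(2, 10): d=(-20,2) inclusive
    (11,1)@(23, 3): e=[0,-14,98] → .  [on edge]
    (8,2)@(17, 5): e=[0,14,70] → X  [on edge]
    (9,2)@(19, 5): e=[12,6,66] → X
    (10,2)@(21, 5): e=[24,-2,62] → .
    (5,3)@(11, 7): e=[0,42,42] → X  [on edge]
    (6,3)@(13, 7): e=[12,34,38] → X
    (7,3)@(15, 7): e=[24,26,34] → X
    (10,3)@(21, 7): e=[60,2,22] → X
    (11,3)@(23, 7): e=[72,-6,18] → .
    (2,4)@(5, 9): e=[0,70,14] → X  [on edge]
    (3,4)@(7, 9): e=[12,62,10] → X
    (4,4)@(9, 9): e=[24,54,6] → X
  covered (12 px):
    . . . . . . . . . . . .
    . . . . . . . . . . . .
    . . . . . . . . X X . .
    . . . . . X X X X X X .
    . . X X X X . . . . . .
    . . . . . . . . . . . .
    . . . . . . . . . . . .
T2:
  2·area = 16  (B↔C swapped to make it positive)
  edge (10, 8)→(8, 8): d=(-2,0) inclusive
  edge (8, 8)→(7, 0): d=(-1,-8) inclusive
  edge (7, 0)→(10, 8): d=(3,8) inclusive
    (4,3)@(9, 7): e=[2,9,5] → X
    (5,3)@(11, 7): e=[2,25,-11] → .
    (4,4)@(9, 9): e=[-2,7,11] → .
  covered (1 px):
    . . . . . . . . . . . .
    . . . . . . . . . . . .
    . . . . . . . . . . . .
    . . . . X . . . . . . .
    . . . . . . . . . . . .
    . . . . . . . . . . . .
    . . . . . . . . . . . .
T3:
  2·area = 34
  edge (8, 6)→(1, 2): d=(-7,-4) inclusive
  edge (1, 2)→(6, 0): d=(5,-2) inclusive
  edge (6, 0)→(8, 6): d=(2,6) inclusive
    (2,0)@(5, 1): e=[23,3,8] → X
    (3,0)@(7, 1): e=[31,7,-4] → .
    (1,1)@(3, 3): e=[1,9,24] → X
    (3,1)@(7, 3): e=[17,17,0] → X  [on edge]
    (4,1)@(9, 3): e=[25,21,-12] → .
    (1,2)@(3, 5): e=[-13,19,28] → .
    (2,2)@(5, 5): e=[-5,23,16] → .
    (3,2)@(7, 5): e=[3,27,4] → X
    (4,2)@(9, 5): e=[11,31,-8] → .
    (3,3)@(7, 7): e=[-11,37,8] → .
    (4,4)@(9, 9): e=[-17,51,0] → .  [on edge]
  covered (5 px):
    . . X . . . . . . . . .
    . X X X . . . . . . . .
    . . . X . . . . . . . .
    . . . . . . . . . . . .
    . . . . . . . . . . . .
    . . . . . . . . . . . .
    . . . . . . . . . . . .

Final: [18,30,36]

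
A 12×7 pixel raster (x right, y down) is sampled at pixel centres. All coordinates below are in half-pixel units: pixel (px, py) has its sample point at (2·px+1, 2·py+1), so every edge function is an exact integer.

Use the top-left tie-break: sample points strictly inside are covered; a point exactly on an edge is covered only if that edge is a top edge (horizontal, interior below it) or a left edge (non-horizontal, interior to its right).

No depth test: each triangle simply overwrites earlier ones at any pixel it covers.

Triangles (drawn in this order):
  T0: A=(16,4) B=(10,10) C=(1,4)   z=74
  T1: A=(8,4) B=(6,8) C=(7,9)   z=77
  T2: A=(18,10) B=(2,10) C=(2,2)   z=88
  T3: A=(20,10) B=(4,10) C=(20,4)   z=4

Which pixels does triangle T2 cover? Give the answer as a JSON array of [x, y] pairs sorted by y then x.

T0:
  2·area = 90
  edge (16, 4)→(10, 10): d=(-6,6) right/bottom  bias=-1
  edge (10, 10)→(1, 4): d=(-9,-6) top-left  bias=+0
  edge (1, 4)→(16, 4): d=(15,0) top-left  bias=+0
    (9,0)@(19, 1): e=[0,135,-45] → ·  [on edge]
    (8,1)@(17, 3): e=[0,105,-15] → ·  [on edge]
    (1,2)@(3, 5): e=[72,3,15] → #
    (2,2)@(5, 5): e=[60,15,15] → #
    (3,2)@(7, 5): e=[48,27,15] → #
    (4,2)@(9, 5): e=[36,39,15] → #
    (5,2)@(11, 5): e=[24,51,15] → #
    (6,2)@(13, 5): e=[12,63,15] → #
    (7,2)@(15, 5): e=[0,75,15] → ·  [on edge]
    (1,3)@(3, 7): e=[60,-15,45] → ·
    (2,3)@(5, 7): e=[48,-3,45] → ·
    (3,3)@(7, 7): e=[36,9,45] → #
    (6,3)@(13, 7): e=[0,45,45] → ·  [on edge]
    (5,4)@(11, 9): e=[0,15,75] → ·  [on edge]
    (4,5)@(9, 11): e=[0,-15,105] → ·  [on edge]
    (3,6)@(7, 13): e=[0,-45,135] → ·  [on edge]
  covered (10 px):
    · · · · · · · · · · · ·
    · · · · · · · · · · · ·
    · # # # # # # · · · · ·
    · · · # # # · · · · · ·
    · · · · # · · · · · · ·
    · · · · · · · · · · · ·
    · · · · · · · · · · · ·
T1:
  2·area = 6  (B↔C swapped to make it positive)
  edge (8, 4)→(7, 9): d=(-1,5) right/bottom  bias=-1
  edge (7, 9)→(6, 8): d=(-1,-1) top-left  bias=+0
  edge (6, 8)→(8, 4): d=(2,-4) top-left  bias=+0
    (0,1)@(1, 3): e=[36,0,-30] → ·  [on edge]
    (1,2)@(3, 5): e=[24,0,-18] → ·  [on edge]
    (2,3)@(5, 7): e=[12,0,-6] → ·  [on edge]
    (3,3)@(7, 7): e=[2,2,2] → #
    (4,3)@(9, 7): e=[-8,4,10] → ·
    (3,4)@(7, 9): e=[0,0,6] → ·  [on edge]
    (4,5)@(9, 11): e=[-12,0,18] → ·  [on edge]
    (5,6)@(11, 13): e=[-24,0,30] → ·  [on edge]
  covered (1 px):
    · · · · · · · · · · · ·
    · · · · · · · · · · · ·
    · · · · · · · · · · · ·
    · · · # · · · · · · · ·
    · · · · · · · · · · · ·
    · · · · · · · · · · · ·
    · · · · · · · · · · · ·
T2:
  2·area = 128
  edge (18, 10)→(2, 10): d=(-16,0) right/bottom  bias=-1
  edge (2, 10)→(2, 2): d=(0,-8) top-left  bias=+0
  edge (2, 2)→(18, 10): d=(16,8) right/bottom  bias=-1
    (1,1)@(3, 3): e=[112,8,8] → #
    (2,1)@(5, 3): e=[112,24,-8] → ·
    (1,2)@(3, 5): e=[80,8,40] → #
    (2,2)@(5, 5): e=[80,24,24] → #
    (3,2)@(7, 5): e=[80,40,8] → #
    (4,2)@(9, 5): e=[80,56,-8] → ·
    (1,3)@(3, 7): e=[48,8,72] → #
    (4,3)@(9, 7): e=[48,56,24] → #
    (5,3)@(11, 7): e=[48,72,8] → #
    (6,3)@(13, 7): e=[48,88,-8] → ·
    (1,4)@(3, 9): e=[16,8,104] → #
    (6,4)@(13, 9): e=[16,88,24] → #
  covered (16 px):
    · · · · · · · · · · · ·
    · # · · · · · · · · · ·
    · # # # · · · · · · · ·
    · # # # # # · · · · · ·
    · # # # # # # # · · · ·
    · · · · · · · · · · · ·
    · · · · · · · · · · · ·
T3:
  2·area = 96
  edge (20, 10)→(4, 10): d=(-16,0) right/bottom  bias=-1
  edge (4, 10)→(20, 4): d=(16,-6) top-left  bias=+0
  edge (20, 4)→(20, 10): d=(0,6) right/bottom  bias=-1
    (9,2)@(19, 5): e=[80,10,6] → #
    (10,2)@(21, 5): e=[80,22,-6] → ·
    (6,3)@(13, 7): e=[48,6,42] → #
    (7,3)@(15, 7): e=[48,18,30] → #
    (8,3)@(17, 7): e=[48,30,18] → #
    (10,3)@(21, 7): e=[48,54,-6] → ·
    (3,4)@(7, 9): e=[16,2,78] → #
    (4,4)@(9, 9): e=[16,14,66] → #
    (5,4)@(11, 9): e=[16,26,54] → #
    (10,4)@(21, 9): e=[16,86,-6] → ·
    (3,5)@(7, 11): e=[-16,34,78] → ·
    (4,5)@(9, 11): e=[-16,46,66] → ·
  covered (12 px):
    · · · · · · · · · · · ·
    · · · · · · · · · · · ·
    · · · · · · · · · # · ·
    · · · · · · # # # # · ·
    · · · # # # # # # # · ·
    · · · · · · · · · · · ·
    · · · · · · · · · · · ·

Final: [[1,1],[1,2],[2,2],[3,2],[1,3],[2,3],[3,3],[4,3],[5,3],[1,4],[2,4],[3,4],[4,4],[5,4],[6,4],[7,4]]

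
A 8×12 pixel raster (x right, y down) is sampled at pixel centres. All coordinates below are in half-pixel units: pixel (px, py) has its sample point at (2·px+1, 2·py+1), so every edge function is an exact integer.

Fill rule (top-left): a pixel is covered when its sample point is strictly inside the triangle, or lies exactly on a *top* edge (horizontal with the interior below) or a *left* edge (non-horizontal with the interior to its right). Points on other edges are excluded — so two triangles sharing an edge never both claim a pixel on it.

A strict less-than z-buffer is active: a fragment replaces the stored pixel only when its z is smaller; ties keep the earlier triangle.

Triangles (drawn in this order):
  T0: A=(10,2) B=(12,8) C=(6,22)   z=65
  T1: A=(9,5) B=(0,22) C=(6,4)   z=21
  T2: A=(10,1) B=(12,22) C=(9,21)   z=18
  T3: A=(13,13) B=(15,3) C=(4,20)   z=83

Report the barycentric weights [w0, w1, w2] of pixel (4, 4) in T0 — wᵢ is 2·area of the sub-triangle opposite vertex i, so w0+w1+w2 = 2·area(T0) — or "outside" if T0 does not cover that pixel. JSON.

T0:
  2·area = 64
  edge (10, 2)→(12, 8): d=(2,6) right/bottom  bias=-1
  edge (12, 8)→(6, 22): d=(-6,14) right/bottom  bias=-1
  edge (6, 22)→(10, 2): d=(4,-20) top-left  bias=+0
    (7,0)@(15, 1): e=[-32,0,96] → .  [on edge]
    (5,2)@(11, 5): e=[0,32,32] → .  [on edge]
    (4,3)@(9, 7): e=[16,48,0] → X  [on edge]
    (5,3)@(11, 7): e=[4,20,40] → X
    (6,3)@(13, 7): e=[-8,-8,80] → .
    (4,4)@(9, 9): e=[20,36,8] → X
    (6,4)@(13, 9): e=[-4,-20,88] → .
    (4,5)@(9, 11): e=[24,24,16] → X
    (5,5)@(11, 11): e=[12,-4,56] → .
    (6,5)@(13, 11): e=[0,-32,96] → .  [on edge]
    (4,6)@(9, 13): e=[28,12,24] → X
    (5,6)@(11, 13): e=[16,-16,64] → .
    (4,7)@(9, 15): e=[32,0,32] → .  [on edge]
    (3,8)@(7, 17): e=[48,16,0] → X  [on edge]
    (7,8)@(15, 17): e=[0,-96,160] → .  [on edge]
  covered (8 px):
    . . . . . . . .
    . . . . . . . .
    . . . . . . . .
    . . . . X X . .
    . . . . X X . .
    . . . . X . . .
    . . . . X . . .
    . . . . . . . .
    . . . X . . . .
    . . . X . . . .
    . . . . . . . .
    . . . . . . . .
T1:
  2·area = 60
  edge (9, 5)→(0, 22): d=(-9,17) right/bottom  bias=-1
  edge (0, 22)→(6, 4): d=(6,-18) top-left  bias=+0
  edge (6, 4)→(9, 5): d=(3,1) right/bottom  bias=-1
    (3,0)@(7, 1): e=[70,0,-10] → .  [on edge]
    (1,1)@(3, 3): e=[120,-60,0] → .  [on edge]
    (3,2)@(7, 5): e=[34,24,2] → X
    (4,2)@(9, 5): e=[0,60,0] → .  [on edge]
    (2,3)@(5, 7): e=[50,0,10] → X  [on edge]
    (4,3)@(9, 7): e=[-18,72,6] → .
    (7,3)@(15, 7): e=[-120,180,0] → .  [on edge]
    (2,4)@(5, 9): e=[32,12,16] → X
    (3,4)@(7, 9): e=[-2,48,14] → .
    (2,5)@(5, 11): e=[14,24,22] → X
    (3,5)@(7, 11): e=[-20,60,20] → .
    (1,6)@(3, 13): e=[30,0,30] → X  [on edge]
    (0,9)@(1, 19): e=[10,0,50] → X  [on edge]
  covered (8 px):
    . . . . . . . .
    . . . . . . . .
    . . . X . . . .
    . . X X . . . .
    . . X . . . . .
    . . X . . . . .
    . X . . . . . .
    . X . . . . . .
    . . . . . . . .
    X . . . . . . .
    . . . . . . . .
    . . . . . . . .
T2:
  2·area = 61
  edge (10, 1)→(12, 22): d=(2,21) right/bottom  bias=-1
  edge (12, 22)→(9, 21): d=(-3,-1) top-left  bias=+0
  edge (9, 21)→(10, 1): d=(1,-20) top-left  bias=+0
    (5,6)@(11, 13): e=[3,26,32] → X
    (6,6)@(13, 13): e=[-39,28,72] → .
    (5,7)@(11, 15): e=[7,20,34] → X
    (6,7)@(13, 15): e=[-35,22,74] → .
    (5,8)@(11, 17): e=[11,14,36] → X
    (6,8)@(13, 17): e=[-31,16,76] → .
    (1,9)@(3, 19): e=[183,0,-122] → .  [on edge]
    (5,9)@(11, 19): e=[15,8,38] → X
    (6,9)@(13, 19): e=[-27,10,78] → .
    (4,10)@(9, 21): e=[61,0,0] → X  [on edge]
    (6,10)@(13, 21): e=[-23,4,80] → .
    (4,11)@(9, 23): e=[65,-6,2] → .
    (7,11)@(15, 23): e=[-61,0,122] → .  [on edge]
  covered (6 px):
    . . . . . . . .
    . . . . . . . .
    . . . . . . . .
    . . . . . . . .
    . . . . . . . .
    . . . . . . . .
    . . . . . X . .
    . . . . . X . .
    . . . . . X . .
    . . . . . X . .
    . . . . X X . .
    . . . . . . . .
T3:
  2·area = 76  (B↔C swapped to make it positive)
  edge (13, 13)→(4, 20): d=(-9,7) right/bottom  bias=-1
  edge (4, 20)→(15, 3): d=(11,-17) top-left  bias=+0
  edge (15, 3)→(13, 13): d=(-2,10) right/bottom  bias=-1
    (7,1)@(15, 3): e=[76,0,0] → .  [on edge]
    (6,3)@(13, 7): e=[54,10,12] → X
    (7,3)@(15, 7): e=[40,44,-8] → .
    (6,4)@(13, 9): e=[36,32,8] → X
    (7,4)@(15, 9): e=[22,66,-12] → .
    (5,5)@(11, 11): e=[32,20,24] → X
    (7,5)@(15, 11): e=[4,88,-16] → .
    (4,6)@(9, 13): e=[28,8,40] → X
    (6,6)@(13, 13): e=[0,76,0] → .  [on edge]
    (4,7)@(9, 15): e=[10,30,36] → X
    (5,7)@(11, 15): e=[-4,64,16] → .
    (3,8)@(7, 17): e=[6,18,52] → X
    (5,11)@(11, 23): e=[-76,152,0] → .  [on edge]
  covered (9 px):
    . . . . . . . .
    . . . . . . . .
    . . . . . . . .
    . . . . . . X .
    . . . . . . X .
    . . . . . X X .
    . . . . X X . .
    . . . . X . . .
    . . . X . . . .
    . . X . . . . .
    . . . . . . . .
    . . . . . . . .

Answer: [36,8,20]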